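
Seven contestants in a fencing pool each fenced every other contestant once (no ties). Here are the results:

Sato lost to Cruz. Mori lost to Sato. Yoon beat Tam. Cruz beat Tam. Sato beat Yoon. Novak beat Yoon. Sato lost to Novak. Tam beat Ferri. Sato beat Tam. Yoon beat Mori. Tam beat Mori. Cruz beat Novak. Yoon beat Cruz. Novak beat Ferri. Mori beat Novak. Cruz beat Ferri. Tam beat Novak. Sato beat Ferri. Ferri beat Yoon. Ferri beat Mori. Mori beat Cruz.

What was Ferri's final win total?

2

Ferri's results: beat Yoon, Mori; lost to Sato, Tam, Cruz, Novak.
That is 2 wins.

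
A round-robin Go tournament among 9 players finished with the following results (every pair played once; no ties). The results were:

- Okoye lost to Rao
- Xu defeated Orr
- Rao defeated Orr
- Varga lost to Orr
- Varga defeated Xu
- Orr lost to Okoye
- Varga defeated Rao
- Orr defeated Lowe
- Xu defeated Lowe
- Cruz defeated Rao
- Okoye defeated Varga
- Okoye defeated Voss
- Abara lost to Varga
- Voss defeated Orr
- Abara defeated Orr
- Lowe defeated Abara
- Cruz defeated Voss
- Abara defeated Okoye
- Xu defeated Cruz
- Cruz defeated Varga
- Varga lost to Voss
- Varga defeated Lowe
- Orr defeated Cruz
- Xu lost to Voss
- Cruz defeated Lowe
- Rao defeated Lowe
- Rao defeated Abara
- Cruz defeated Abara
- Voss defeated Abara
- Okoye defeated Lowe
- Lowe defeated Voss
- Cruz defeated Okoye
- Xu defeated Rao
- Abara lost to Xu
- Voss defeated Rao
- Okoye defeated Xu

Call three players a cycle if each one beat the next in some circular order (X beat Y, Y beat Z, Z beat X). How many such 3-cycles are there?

Win totals: Cruz 6, Okoye 5, Varga 4, Rao 4, Lowe 2, Orr 3, Xu 5, Voss 5, Abara 2.
A player with w wins dominates both others in C(w,2) triples; summing gives 15 + 10 + 6 + 6 + 1 + 3 + 10 + 10 + 1 = 62 transitive triples.
Total triples C(9,3) = 84, so cyclic triples = 84 − 62 = 22.

22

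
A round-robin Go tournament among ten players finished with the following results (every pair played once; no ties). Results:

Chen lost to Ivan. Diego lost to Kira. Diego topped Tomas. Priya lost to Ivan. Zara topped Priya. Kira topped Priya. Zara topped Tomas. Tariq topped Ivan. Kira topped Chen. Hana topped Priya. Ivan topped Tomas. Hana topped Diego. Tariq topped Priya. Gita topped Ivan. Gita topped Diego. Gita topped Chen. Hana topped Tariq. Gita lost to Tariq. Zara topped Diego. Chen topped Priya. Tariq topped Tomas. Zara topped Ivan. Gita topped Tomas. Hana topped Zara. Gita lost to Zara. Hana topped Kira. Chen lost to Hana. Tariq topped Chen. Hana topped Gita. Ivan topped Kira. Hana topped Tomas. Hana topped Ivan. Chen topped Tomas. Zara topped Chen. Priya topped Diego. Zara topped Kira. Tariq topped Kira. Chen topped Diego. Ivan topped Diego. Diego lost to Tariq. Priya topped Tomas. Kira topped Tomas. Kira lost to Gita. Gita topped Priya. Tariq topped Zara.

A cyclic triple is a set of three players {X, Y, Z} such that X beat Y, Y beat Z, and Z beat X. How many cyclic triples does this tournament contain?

0

Win totals: Diego 1, Gita 6, Chen 3, Ivan 5, Zara 7, Tomas 0, Hana 9, Priya 2, Tariq 8, Kira 4.
A player with w wins dominates both others in C(w,2) triples; summing gives 0 + 15 + 3 + 10 + 21 + 0 + 36 + 1 + 28 + 6 = 120 transitive triples.
Total triples C(10,3) = 120, so cyclic triples = 120 − 120 = 0.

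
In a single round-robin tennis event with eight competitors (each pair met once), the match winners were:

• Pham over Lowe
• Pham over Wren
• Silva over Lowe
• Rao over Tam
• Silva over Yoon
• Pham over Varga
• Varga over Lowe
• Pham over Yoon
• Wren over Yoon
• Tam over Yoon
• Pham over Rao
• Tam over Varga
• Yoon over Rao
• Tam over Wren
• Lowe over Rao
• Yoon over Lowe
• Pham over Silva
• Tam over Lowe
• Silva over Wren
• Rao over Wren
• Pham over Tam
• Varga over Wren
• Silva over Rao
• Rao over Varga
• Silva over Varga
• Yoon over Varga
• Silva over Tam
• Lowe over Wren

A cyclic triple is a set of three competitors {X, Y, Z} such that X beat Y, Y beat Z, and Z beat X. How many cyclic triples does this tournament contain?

Win totals: Varga 2, Silva 6, Tam 4, Pham 7, Lowe 2, Wren 1, Rao 3, Yoon 3.
A competitor with w wins dominates both others in C(w,2) triples; summing gives 1 + 15 + 6 + 21 + 1 + 0 + 3 + 3 = 50 transitive triples.
Total triples C(8,3) = 56, so cyclic triples = 56 − 50 = 6.

6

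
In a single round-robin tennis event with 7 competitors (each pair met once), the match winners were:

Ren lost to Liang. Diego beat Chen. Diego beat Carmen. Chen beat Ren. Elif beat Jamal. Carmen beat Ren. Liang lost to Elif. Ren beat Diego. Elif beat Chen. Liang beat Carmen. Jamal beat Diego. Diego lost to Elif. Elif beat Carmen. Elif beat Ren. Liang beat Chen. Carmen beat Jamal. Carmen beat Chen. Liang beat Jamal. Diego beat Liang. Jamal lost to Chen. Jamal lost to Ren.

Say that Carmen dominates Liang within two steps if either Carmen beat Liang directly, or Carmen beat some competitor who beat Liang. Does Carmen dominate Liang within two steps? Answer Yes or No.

No

Carmen did not beat Liang directly.
Carmen beat Ren, Chen, Jamal, but each of them lost to Liang. No two-step path.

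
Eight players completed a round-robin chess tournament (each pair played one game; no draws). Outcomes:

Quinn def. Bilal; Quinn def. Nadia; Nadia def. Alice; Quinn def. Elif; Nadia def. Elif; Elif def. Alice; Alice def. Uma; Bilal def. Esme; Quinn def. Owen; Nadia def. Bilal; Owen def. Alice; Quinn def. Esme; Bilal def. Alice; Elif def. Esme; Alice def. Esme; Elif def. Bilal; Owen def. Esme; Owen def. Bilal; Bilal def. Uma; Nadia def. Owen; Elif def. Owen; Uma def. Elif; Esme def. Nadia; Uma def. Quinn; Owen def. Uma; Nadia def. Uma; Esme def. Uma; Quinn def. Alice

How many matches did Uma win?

Uma's results: beat Elif, Quinn; lost to Esme, Owen, Alice, Nadia, Bilal.
That is 2 wins.

2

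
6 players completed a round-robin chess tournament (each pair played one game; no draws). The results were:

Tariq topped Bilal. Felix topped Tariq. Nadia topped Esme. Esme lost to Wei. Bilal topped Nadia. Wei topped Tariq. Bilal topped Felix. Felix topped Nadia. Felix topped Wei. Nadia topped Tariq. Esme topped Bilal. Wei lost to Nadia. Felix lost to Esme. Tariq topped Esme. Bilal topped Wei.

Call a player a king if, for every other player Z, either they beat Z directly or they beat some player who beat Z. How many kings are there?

Tariq reaches everyone (king).
Esme reaches everyone (king).
Nadia reaches everyone (king).
Wei cannot reach Nadia in two steps.
Bilal reaches everyone (king).
Felix reaches everyone (king).
Kings: Tariq, Esme, Nadia, Bilal, Felix — 5.

5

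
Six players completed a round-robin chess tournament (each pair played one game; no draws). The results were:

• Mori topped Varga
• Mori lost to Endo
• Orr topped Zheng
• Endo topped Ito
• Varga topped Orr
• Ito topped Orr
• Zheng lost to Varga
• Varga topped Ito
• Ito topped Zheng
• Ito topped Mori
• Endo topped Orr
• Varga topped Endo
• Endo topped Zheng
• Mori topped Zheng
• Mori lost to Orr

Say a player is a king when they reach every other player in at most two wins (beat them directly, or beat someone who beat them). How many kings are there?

Ito cannot reach Endo in two steps.
Mori reaches everyone (king).
Orr cannot reach Ito, Endo in two steps.
Varga reaches everyone (king).
Zheng cannot reach Ito, Mori, Orr, Varga, Endo in two steps.
Endo reaches everyone (king).
Kings: Mori, Varga, Endo — 3.

3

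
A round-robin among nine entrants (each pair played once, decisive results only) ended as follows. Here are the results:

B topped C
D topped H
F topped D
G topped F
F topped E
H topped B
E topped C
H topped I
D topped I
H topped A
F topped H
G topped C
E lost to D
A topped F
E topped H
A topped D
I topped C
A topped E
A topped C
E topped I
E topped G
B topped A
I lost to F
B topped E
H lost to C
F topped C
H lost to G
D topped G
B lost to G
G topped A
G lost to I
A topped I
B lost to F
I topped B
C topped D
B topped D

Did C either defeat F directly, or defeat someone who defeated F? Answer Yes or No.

No

C did not beat F directly.
C beat D, H, but each of them lost to F. No two-step path.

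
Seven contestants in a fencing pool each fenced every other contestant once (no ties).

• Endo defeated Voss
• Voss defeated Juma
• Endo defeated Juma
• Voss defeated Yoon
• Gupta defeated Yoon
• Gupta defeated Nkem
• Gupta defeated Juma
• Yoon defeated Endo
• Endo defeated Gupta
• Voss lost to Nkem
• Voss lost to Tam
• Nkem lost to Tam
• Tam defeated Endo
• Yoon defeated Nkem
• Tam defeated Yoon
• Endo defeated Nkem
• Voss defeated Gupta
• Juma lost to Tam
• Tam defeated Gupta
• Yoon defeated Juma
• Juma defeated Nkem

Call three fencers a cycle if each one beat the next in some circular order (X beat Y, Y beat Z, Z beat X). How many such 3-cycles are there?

5

Win totals: Nkem 1, Juma 1, Voss 3, Yoon 3, Endo 4, Tam 6, Gupta 3.
A fencer with w wins dominates both others in C(w,2) triples; summing gives 0 + 0 + 3 + 3 + 6 + 15 + 3 = 30 transitive triples.
Total triples C(7,3) = 35, so cyclic triples = 35 − 30 = 5.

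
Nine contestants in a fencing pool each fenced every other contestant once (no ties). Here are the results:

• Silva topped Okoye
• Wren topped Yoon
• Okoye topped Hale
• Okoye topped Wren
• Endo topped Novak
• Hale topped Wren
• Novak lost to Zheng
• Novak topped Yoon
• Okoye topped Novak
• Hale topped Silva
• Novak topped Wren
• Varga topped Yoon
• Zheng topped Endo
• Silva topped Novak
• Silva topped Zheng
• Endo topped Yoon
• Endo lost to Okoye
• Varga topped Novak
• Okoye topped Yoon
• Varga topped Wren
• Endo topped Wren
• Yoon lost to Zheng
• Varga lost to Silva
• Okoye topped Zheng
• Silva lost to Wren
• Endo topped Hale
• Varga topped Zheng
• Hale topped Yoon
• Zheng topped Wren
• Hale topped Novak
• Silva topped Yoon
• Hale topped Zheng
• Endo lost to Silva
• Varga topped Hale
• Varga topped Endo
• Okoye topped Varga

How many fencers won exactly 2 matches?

Win totals: Yoon 0, Okoye 7, Zheng 4, Wren 2, Endo 4, Hale 5, Novak 2, Varga 6, Silva 6.
Exactly 2: Wren, Novak — 2 fencers.

2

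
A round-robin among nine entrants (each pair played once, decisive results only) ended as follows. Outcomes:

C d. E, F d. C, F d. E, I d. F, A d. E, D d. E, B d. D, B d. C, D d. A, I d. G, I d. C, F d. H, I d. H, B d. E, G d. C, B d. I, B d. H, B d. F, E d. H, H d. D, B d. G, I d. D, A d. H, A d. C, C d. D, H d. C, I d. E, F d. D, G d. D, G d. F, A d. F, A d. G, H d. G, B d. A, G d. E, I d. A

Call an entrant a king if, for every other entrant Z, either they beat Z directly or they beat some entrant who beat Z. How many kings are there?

A cannot reach B, I in two steps.
B reaches everyone (king).
C cannot reach B, F, G, I in two steps.
D cannot reach B, I in two steps.
E cannot reach A, B, F, I in two steps.
F cannot reach B, I in two steps.
G cannot reach B, I in two steps.
H cannot reach B, I in two steps.
I cannot reach B in two steps.
Kings: B — 1.

1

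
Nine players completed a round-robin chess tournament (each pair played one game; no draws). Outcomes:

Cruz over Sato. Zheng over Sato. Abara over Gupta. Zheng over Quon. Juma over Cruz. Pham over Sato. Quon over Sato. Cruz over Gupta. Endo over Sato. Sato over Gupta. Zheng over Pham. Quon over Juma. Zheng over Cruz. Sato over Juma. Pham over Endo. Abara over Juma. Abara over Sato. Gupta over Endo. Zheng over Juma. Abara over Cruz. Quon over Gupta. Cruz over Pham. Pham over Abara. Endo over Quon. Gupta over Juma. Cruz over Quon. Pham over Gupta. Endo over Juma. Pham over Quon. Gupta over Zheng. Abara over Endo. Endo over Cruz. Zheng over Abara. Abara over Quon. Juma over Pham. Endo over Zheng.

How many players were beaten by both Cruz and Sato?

1

Cruz beat: Sato, Pham, Gupta, Quon.
Sato beat: Juma, Gupta.
Both beat: Gupta — 1.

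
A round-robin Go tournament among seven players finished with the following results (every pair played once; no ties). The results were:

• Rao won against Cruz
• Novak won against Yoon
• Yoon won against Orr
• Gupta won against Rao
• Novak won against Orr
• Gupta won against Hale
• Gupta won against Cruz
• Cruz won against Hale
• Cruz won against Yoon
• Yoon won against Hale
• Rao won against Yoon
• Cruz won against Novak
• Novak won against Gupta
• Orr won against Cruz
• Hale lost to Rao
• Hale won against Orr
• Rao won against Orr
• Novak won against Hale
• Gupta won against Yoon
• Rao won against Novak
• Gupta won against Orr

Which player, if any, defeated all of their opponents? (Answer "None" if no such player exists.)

Highest win total is Rao with 5 (out of 6 possible).
Rao lost to Gupta, so no player went undefeated.

None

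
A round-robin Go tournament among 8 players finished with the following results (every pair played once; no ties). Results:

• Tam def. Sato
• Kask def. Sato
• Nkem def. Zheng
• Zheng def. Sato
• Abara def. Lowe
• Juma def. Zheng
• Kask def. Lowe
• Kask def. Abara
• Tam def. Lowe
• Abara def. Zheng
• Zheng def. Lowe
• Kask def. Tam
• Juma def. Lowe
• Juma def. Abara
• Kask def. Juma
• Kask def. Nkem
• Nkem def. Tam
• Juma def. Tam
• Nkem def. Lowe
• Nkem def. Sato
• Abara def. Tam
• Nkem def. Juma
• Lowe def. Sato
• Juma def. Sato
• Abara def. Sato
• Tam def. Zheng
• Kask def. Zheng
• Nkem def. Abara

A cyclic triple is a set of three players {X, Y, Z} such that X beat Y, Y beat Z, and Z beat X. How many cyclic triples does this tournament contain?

0

Win totals: Zheng 2, Kask 7, Juma 5, Nkem 6, Sato 0, Lowe 1, Tam 3, Abara 4.
A player with w wins dominates both others in C(w,2) triples; summing gives 1 + 21 + 10 + 15 + 0 + 0 + 3 + 6 = 56 transitive triples.
Total triples C(8,3) = 56, so cyclic triples = 56 − 56 = 0.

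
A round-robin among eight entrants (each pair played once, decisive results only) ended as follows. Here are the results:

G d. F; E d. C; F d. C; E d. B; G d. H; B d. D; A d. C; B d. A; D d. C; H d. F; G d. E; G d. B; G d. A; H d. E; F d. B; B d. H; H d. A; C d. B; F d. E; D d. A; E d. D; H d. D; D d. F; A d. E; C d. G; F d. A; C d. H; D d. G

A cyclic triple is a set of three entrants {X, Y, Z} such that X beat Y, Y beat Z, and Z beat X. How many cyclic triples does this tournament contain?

18

Win totals: A 2, B 3, C 3, D 4, E 3, F 4, G 5, H 4.
An entrant with w wins dominates both others in C(w,2) triples; summing gives 1 + 3 + 3 + 6 + 3 + 6 + 10 + 6 = 38 transitive triples.
Total triples C(8,3) = 56, so cyclic triples = 56 − 38 = 18.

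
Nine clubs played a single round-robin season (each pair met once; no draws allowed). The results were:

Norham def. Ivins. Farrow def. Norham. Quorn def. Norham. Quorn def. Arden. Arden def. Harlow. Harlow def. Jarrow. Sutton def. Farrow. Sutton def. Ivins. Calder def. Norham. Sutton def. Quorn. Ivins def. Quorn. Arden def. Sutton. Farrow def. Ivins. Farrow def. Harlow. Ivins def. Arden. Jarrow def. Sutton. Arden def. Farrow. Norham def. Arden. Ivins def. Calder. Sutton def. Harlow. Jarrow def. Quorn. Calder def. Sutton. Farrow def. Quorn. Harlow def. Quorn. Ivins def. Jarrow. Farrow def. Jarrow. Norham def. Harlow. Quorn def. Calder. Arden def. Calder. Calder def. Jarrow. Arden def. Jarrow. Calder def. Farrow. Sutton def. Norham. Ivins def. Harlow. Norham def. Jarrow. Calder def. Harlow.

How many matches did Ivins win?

Ivins' results: beat Harlow, Arden, Quorn, Jarrow, Calder; lost to Sutton, Farrow, Norham.
That is 5 wins.

5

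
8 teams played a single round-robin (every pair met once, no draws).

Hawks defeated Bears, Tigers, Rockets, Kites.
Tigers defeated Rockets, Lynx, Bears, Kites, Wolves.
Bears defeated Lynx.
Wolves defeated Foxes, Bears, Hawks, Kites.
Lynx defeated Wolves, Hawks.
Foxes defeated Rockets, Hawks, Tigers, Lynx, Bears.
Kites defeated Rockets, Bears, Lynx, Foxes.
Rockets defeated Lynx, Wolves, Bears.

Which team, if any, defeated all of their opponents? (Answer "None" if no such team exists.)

None

Highest win total is Tigers with 5 (out of 7 possible).
Tigers lost to Hawks, Foxes, so no team went undefeated.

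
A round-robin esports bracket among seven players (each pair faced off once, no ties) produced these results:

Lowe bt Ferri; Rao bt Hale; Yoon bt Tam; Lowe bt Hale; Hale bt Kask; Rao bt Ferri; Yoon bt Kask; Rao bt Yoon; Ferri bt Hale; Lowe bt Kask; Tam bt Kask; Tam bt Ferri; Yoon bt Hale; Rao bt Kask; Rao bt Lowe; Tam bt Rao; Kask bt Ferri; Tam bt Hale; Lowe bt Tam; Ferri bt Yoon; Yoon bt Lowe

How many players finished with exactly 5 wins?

Win totals: Ferri 2, Rao 5, Kask 1, Yoon 4, Lowe 4, Tam 4, Hale 1.
Exactly 5: Rao — 1 player.

1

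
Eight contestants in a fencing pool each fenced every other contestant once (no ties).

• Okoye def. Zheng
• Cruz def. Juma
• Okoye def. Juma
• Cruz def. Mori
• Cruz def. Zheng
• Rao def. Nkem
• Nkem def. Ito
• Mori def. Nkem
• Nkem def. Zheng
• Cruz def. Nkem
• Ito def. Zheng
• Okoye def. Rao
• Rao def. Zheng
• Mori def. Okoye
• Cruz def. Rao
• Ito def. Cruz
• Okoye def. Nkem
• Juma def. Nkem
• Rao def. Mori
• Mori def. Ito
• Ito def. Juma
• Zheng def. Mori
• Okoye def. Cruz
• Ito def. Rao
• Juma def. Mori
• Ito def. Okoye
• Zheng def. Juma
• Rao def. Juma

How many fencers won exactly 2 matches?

Win totals: Zheng 2, Ito 5, Rao 4, Juma 2, Nkem 2, Cruz 5, Okoye 5, Mori 3.
Exactly 2: Zheng, Juma, Nkem — 3 fencers.

3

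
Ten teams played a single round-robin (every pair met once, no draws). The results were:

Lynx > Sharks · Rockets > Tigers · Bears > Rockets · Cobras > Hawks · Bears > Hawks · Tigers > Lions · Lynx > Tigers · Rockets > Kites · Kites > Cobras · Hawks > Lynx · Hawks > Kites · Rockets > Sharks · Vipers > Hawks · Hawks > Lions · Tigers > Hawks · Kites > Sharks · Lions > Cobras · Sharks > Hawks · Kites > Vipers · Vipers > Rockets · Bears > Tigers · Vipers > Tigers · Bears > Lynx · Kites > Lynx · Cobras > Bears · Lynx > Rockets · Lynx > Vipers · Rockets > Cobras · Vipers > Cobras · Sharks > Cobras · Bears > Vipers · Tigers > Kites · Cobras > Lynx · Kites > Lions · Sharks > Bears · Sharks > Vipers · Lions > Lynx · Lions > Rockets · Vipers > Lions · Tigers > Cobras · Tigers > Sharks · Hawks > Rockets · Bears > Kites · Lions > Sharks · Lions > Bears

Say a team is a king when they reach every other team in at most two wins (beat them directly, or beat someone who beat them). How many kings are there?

Tigers reaches everyone (king).
Lions reaches everyone (king).
Rockets reaches everyone (king).
Sharks reaches everyone (king).
Cobras reaches everyone (king).
Kites reaches everyone (king).
Bears reaches everyone (king).
Vipers reaches everyone (king).
Hawks reaches everyone (king).
Lynx reaches everyone (king).
Kings: Tigers, Lions, Rockets, Sharks, Cobras, Kites, Bears, Vipers, Hawks, Lynx — 10.

10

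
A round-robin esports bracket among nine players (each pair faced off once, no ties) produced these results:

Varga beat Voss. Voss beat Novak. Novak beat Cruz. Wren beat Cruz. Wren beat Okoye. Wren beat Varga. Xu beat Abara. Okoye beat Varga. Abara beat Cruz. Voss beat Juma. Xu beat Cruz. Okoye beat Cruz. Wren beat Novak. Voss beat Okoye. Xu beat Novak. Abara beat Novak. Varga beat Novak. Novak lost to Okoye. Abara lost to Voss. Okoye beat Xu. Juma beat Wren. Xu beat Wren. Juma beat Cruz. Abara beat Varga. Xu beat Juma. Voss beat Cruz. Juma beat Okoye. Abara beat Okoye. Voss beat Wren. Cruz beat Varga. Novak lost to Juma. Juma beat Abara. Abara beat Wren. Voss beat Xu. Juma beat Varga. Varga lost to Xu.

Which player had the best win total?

Voss

Win totals: Abara 5, Wren 4, Varga 2, Xu 6, Cruz 1, Voss 7, Okoye 4, Novak 1, Juma 6.
Voss leads with 7 wins (next highest: 6).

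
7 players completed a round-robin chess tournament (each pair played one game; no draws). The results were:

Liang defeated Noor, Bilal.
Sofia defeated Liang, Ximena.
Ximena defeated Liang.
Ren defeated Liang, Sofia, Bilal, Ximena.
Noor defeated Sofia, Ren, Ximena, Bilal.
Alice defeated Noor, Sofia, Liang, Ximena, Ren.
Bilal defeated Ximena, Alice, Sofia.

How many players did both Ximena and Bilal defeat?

Ximena beat: Liang.
Bilal beat: Alice, Ximena, Sofia.
No one was beaten by both.

0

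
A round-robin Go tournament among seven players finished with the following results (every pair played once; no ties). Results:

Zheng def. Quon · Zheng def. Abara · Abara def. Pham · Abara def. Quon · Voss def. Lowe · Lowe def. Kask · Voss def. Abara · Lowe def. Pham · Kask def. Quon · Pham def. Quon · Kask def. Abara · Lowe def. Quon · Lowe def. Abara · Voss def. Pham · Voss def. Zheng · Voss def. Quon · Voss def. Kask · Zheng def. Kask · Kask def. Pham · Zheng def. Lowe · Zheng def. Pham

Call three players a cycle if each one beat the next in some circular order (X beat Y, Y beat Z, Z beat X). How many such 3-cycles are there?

Win totals: Kask 3, Lowe 4, Voss 6, Pham 1, Quon 0, Abara 2, Zheng 5.
A player with w wins dominates both others in C(w,2) triples; summing gives 3 + 6 + 15 + 0 + 0 + 1 + 10 = 35 transitive triples.
Total triples C(7,3) = 35, so cyclic triples = 35 − 35 = 0.

0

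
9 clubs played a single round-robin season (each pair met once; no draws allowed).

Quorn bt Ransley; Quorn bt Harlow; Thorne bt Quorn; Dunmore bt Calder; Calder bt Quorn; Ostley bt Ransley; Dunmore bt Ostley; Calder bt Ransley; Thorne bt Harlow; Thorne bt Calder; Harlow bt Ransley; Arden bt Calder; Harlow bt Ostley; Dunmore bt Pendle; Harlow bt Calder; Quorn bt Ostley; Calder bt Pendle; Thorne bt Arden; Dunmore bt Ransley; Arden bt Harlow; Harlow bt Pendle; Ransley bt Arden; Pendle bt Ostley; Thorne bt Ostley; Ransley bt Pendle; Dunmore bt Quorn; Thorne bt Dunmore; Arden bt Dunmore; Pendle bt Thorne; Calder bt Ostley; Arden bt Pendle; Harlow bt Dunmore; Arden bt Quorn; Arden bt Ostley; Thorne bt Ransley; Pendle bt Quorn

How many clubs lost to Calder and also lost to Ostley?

1

Calder beat: Pendle, Ostley, Ransley, Quorn.
Ostley beat: Ransley.
Both beat: Ransley — 1.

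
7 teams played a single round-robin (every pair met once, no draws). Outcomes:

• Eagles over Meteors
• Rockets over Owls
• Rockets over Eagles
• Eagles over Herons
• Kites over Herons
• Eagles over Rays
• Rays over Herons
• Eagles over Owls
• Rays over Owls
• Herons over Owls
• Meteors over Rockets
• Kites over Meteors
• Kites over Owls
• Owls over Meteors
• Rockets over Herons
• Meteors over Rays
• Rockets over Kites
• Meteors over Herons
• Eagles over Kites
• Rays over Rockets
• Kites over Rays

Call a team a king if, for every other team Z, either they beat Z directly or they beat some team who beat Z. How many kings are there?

Rays reaches everyone (king).
Rockets reaches everyone (king).
Meteors reaches everyone (king).
Owls cannot reach Kites, Eagles in two steps.
Herons cannot reach Rays, Rockets, Kites, Eagles in two steps.
Kites cannot reach Eagles in two steps.
Eagles reaches everyone (king).
Kings: Rays, Rockets, Meteors, Eagles — 4.

4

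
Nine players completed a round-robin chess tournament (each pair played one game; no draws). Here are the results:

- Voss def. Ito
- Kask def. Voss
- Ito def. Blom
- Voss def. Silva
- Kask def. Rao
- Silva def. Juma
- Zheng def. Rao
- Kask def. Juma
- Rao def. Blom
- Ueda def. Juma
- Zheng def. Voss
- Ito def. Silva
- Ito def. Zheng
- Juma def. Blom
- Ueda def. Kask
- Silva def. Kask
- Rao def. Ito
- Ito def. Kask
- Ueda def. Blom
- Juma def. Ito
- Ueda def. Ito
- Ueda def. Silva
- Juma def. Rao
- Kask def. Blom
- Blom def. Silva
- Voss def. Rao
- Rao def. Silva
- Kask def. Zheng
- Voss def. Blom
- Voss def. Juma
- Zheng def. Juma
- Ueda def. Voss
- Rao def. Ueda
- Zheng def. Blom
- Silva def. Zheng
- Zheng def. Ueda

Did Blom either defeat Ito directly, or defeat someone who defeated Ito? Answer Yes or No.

No

Blom did not beat Ito directly.
Blom beat Silva, but each of them lost to Ito. No two-step path.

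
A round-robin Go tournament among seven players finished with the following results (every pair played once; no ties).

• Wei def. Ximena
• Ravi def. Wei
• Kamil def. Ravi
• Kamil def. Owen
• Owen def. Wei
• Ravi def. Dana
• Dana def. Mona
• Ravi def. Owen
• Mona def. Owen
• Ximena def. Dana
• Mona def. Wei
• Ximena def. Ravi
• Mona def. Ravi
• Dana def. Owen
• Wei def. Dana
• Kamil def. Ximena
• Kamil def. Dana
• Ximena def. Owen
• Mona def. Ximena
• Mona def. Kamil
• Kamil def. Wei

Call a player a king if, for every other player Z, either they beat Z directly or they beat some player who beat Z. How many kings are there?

3

Kamil reaches everyone (king).
Ravi cannot reach Kamil in two steps.
Dana reaches everyone (king).
Owen cannot reach Kamil, Ravi, Mona in two steps.
Ximena cannot reach Kamil in two steps.
Mona reaches everyone (king).
Wei cannot reach Kamil in two steps.
Kings: Kamil, Dana, Mona — 3.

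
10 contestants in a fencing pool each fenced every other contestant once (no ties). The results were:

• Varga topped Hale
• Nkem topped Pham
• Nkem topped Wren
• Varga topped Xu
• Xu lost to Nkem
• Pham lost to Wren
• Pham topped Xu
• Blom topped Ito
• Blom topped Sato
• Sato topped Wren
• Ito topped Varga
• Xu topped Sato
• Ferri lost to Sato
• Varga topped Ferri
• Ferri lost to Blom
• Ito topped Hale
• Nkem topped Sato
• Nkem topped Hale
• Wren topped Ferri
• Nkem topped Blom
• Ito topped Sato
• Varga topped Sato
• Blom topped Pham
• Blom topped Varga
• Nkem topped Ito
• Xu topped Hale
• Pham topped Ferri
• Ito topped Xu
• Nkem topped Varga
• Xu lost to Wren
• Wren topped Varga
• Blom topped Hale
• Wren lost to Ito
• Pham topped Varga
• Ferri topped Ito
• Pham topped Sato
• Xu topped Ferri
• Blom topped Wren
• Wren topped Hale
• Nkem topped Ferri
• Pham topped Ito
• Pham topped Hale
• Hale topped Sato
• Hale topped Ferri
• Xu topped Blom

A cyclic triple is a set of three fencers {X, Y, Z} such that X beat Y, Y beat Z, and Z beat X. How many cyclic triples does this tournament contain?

Win totals: Xu 4, Ferri 1, Sato 2, Ito 5, Wren 5, Nkem 9, Pham 6, Blom 7, Varga 4, Hale 2.
A fencer with w wins dominates both others in C(w,2) triples; summing gives 6 + 0 + 1 + 10 + 10 + 36 + 15 + 21 + 6 + 1 = 106 transitive triples.
Total triples C(10,3) = 120, so cyclic triples = 120 − 106 = 14.

14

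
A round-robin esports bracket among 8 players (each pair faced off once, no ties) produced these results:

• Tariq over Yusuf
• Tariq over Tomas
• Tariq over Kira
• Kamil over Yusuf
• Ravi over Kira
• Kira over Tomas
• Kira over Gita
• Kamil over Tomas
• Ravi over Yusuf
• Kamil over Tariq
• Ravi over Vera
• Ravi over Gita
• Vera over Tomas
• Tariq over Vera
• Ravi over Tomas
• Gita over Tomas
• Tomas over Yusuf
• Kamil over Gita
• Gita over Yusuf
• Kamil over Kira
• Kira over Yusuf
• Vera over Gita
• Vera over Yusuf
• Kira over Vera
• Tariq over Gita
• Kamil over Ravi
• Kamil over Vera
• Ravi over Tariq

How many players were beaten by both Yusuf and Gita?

0

Yusuf beat: no one.
Gita beat: Tomas, Yusuf.
No one was beaten by both.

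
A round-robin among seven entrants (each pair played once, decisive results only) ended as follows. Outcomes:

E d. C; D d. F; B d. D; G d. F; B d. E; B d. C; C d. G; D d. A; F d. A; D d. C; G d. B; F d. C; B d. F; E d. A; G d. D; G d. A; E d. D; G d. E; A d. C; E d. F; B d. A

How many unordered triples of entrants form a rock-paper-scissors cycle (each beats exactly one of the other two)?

Win totals: A 1, B 5, C 1, D 3, E 4, F 2, G 5.
An entrant with w wins dominates both others in C(w,2) triples; summing gives 0 + 10 + 0 + 3 + 6 + 1 + 10 = 30 transitive triples.
Total triples C(7,3) = 35, so cyclic triples = 35 − 30 = 5.

5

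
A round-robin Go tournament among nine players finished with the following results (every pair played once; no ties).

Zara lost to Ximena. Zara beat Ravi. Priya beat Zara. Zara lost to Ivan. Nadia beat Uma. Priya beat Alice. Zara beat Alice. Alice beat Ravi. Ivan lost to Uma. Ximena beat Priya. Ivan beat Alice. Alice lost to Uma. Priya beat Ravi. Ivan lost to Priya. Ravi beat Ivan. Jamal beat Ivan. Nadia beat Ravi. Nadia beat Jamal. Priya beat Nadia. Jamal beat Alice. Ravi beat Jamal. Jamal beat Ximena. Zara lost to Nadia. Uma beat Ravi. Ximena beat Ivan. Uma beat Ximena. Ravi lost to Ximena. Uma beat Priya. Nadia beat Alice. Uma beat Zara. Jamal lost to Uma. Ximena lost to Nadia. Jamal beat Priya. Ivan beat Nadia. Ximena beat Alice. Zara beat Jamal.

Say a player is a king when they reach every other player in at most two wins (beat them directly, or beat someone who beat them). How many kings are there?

3

Alice cannot reach Zara, Nadia, Ximena, Uma, Priya in two steps.
Zara cannot reach Nadia, Uma in two steps.
Ravi cannot reach Uma in two steps.
Nadia reaches everyone (king).
Ivan cannot reach Priya in two steps.
Ximena cannot reach Uma in two steps.
Jamal cannot reach Uma in two steps.
Uma reaches everyone (king).
Priya reaches everyone (king).
Kings: Nadia, Uma, Priya — 3.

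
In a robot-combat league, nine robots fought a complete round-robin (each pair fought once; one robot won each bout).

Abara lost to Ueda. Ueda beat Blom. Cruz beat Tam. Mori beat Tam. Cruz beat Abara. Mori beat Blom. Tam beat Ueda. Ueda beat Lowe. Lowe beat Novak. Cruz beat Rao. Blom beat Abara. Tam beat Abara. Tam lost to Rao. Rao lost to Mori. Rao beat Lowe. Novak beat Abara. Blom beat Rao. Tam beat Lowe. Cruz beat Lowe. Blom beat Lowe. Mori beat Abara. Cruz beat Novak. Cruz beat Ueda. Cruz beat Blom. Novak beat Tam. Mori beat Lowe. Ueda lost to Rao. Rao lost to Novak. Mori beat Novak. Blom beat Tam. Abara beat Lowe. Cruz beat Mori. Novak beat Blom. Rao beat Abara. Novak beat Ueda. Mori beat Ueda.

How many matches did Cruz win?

8

Cruz's results: beat Blom, Lowe, Mori, Abara, Rao, Ueda, Tam, Novak; lost to no one.
That is 8 wins.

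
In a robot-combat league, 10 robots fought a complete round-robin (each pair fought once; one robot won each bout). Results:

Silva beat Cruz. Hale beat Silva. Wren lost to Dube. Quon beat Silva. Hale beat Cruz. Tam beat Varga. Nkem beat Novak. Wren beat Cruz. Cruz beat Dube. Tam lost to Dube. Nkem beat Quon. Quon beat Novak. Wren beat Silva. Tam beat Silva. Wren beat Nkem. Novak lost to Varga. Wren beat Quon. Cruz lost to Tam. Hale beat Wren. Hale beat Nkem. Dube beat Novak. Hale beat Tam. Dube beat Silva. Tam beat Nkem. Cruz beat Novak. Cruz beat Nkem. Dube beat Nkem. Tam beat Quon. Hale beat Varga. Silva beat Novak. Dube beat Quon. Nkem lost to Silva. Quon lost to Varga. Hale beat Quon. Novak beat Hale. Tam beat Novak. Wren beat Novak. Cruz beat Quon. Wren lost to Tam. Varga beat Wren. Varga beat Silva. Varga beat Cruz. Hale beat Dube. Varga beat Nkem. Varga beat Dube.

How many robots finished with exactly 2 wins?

2

Win totals: Varga 7, Wren 5, Silva 3, Novak 1, Hale 8, Cruz 4, Dube 6, Quon 2, Nkem 2, Tam 7.
Exactly 2: Quon, Nkem — 2 robots.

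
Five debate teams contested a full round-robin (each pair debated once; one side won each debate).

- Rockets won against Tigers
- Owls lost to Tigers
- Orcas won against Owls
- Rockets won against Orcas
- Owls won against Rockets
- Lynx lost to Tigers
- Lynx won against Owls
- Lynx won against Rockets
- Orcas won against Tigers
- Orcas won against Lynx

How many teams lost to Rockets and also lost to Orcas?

Rockets beat: Tigers, Orcas.
Orcas beat: Owls, Tigers, Lynx.
Both beat: Tigers — 1.

1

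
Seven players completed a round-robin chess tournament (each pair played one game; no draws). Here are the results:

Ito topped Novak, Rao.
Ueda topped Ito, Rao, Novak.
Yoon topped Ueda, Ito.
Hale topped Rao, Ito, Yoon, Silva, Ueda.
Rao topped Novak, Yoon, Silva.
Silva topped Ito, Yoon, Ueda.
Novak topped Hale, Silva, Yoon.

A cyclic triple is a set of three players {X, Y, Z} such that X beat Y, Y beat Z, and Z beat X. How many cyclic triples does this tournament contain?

11

Win totals: Ueda 3, Rao 3, Yoon 2, Novak 3, Ito 2, Hale 5, Silva 3.
A player with w wins dominates both others in C(w,2) triples; summing gives 3 + 3 + 1 + 3 + 1 + 10 + 3 = 24 transitive triples.
Total triples C(7,3) = 35, so cyclic triples = 35 − 24 = 11.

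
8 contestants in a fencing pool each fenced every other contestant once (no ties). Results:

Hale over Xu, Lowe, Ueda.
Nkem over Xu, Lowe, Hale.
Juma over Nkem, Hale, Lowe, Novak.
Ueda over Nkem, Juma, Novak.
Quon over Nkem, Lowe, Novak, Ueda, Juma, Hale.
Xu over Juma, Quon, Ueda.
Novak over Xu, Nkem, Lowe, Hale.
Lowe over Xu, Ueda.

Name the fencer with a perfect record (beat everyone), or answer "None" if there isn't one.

Highest win total is Quon with 6 (out of 7 possible).
Quon lost to Xu, so no fencer went undefeated.

None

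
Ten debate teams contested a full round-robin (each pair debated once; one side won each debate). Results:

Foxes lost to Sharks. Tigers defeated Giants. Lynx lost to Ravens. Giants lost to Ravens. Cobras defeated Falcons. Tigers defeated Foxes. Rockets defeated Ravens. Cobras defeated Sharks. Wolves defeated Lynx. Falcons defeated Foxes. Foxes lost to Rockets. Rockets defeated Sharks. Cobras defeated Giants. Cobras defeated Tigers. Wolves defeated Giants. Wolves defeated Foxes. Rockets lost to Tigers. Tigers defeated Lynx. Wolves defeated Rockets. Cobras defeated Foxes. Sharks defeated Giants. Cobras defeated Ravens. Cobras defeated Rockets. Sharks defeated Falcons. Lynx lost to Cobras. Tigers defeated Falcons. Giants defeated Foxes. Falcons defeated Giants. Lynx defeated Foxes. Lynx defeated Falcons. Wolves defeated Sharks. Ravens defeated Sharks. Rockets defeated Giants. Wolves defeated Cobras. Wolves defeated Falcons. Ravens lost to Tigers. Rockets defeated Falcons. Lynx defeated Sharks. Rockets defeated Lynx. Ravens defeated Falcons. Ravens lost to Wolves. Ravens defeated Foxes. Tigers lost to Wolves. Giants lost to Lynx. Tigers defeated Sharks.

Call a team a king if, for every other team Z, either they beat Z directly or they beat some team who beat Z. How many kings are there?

Lynx cannot reach Rockets, Ravens, Tigers, Wolves, Cobras in two steps.
Falcons cannot reach Lynx, Sharks, Rockets, Ravens, Tigers, Wolves, Cobras in two steps.
Giants cannot reach Lynx, Falcons, Sharks, Rockets, Ravens, Tigers, Wolves, Cobras in two steps.
Sharks cannot reach Lynx, Rockets, Ravens, Tigers, Wolves, Cobras in two steps.
Rockets cannot reach Tigers, Wolves, Cobras in two steps.
Ravens cannot reach Rockets, Tigers, Wolves, Cobras in two steps.
Foxes cannot reach Lynx, Falcons, Giants, Sharks, Rockets, Ravens, Tigers, Wolves, Cobras in two steps.
Tigers cannot reach Wolves, Cobras in two steps.
Wolves reaches everyone (king).
Cobras cannot reach Wolves in two steps.
Kings: Wolves — 1.

1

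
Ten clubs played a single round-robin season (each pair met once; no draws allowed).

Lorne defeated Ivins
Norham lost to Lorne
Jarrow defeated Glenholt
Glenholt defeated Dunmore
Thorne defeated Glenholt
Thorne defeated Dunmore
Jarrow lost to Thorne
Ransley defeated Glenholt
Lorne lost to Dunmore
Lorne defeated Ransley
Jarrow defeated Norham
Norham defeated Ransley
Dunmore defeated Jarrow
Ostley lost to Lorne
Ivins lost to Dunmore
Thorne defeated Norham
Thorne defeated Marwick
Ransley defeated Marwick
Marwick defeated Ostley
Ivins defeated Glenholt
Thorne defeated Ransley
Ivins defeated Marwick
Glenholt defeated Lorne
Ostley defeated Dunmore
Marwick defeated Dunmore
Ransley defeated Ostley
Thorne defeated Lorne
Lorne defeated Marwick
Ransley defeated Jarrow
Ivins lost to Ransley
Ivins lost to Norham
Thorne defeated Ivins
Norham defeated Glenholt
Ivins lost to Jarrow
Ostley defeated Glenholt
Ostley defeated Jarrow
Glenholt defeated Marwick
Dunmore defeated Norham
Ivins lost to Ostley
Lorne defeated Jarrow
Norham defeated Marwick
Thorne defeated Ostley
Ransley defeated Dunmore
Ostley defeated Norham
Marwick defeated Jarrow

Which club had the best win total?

Thorne

Win totals: Lorne 6, Ransley 6, Ivins 2, Marwick 3, Thorne 9, Norham 4, Glenholt 3, Ostley 5, Jarrow 3, Dunmore 4.
Thorne leads with 9 wins (next highest: 6).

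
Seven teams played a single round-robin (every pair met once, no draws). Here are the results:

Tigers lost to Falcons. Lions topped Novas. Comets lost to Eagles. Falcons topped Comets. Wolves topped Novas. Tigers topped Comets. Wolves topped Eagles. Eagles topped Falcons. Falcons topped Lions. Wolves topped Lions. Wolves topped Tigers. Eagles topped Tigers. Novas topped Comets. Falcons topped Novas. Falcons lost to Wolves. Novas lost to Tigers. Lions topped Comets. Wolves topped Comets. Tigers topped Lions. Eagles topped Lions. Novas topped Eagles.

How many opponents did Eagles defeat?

4

Eagles' results: beat Comets, Falcons, Lions, Tigers; lost to Wolves, Novas.
That is 4 wins.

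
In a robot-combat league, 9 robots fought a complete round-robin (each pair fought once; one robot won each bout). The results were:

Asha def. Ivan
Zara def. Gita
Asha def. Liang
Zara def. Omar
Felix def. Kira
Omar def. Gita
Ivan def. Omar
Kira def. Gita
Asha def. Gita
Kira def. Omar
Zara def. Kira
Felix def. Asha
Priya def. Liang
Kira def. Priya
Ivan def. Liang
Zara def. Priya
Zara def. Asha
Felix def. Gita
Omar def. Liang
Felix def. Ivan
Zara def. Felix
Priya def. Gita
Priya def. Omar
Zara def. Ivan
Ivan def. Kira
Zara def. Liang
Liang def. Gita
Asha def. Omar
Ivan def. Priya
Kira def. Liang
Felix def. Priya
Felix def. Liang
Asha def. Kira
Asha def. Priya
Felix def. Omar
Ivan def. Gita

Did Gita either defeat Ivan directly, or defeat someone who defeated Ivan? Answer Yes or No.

Gita did not beat Ivan directly.
Gita beat no one, so there is no intermediate robot.

No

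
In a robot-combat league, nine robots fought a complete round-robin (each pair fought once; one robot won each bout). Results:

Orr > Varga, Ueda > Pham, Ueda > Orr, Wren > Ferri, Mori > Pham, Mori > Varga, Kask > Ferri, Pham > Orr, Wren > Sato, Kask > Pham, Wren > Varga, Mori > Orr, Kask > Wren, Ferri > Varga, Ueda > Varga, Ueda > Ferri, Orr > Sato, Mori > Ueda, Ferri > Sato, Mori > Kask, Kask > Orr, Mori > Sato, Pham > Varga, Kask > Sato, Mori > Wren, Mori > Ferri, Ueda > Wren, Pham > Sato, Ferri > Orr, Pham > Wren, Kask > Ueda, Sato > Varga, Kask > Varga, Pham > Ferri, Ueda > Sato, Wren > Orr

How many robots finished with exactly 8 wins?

Win totals: Mori 8, Pham 5, Ueda 6, Ferri 3, Sato 1, Orr 2, Wren 4, Kask 7, Varga 0.
Exactly 8: Mori — 1 robot.

1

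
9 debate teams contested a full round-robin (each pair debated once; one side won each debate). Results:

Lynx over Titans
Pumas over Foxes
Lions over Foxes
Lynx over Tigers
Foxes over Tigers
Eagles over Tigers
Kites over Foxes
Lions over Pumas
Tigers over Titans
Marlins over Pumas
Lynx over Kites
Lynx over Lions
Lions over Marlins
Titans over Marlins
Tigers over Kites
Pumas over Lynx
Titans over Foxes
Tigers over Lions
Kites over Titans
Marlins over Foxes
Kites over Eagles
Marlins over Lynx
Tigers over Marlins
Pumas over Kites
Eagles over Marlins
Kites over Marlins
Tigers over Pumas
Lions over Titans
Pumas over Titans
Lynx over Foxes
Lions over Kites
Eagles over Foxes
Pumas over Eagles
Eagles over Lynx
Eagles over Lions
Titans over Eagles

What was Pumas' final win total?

Pumas' results: beat Titans, Eagles, Kites, Lynx, Foxes; lost to Lions, Tigers, Marlins.
That is 5 wins.

5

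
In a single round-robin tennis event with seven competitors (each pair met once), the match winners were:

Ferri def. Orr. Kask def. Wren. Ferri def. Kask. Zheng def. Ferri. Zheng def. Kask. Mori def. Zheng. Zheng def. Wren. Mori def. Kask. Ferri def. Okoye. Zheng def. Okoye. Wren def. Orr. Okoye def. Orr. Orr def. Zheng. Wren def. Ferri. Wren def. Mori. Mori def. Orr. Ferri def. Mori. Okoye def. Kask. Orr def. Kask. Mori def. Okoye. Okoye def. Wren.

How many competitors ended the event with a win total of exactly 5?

0

Win totals: Kask 1, Okoye 3, Mori 4, Zheng 4, Wren 3, Ferri 4, Orr 2.
No competitor has exactly 5 wins.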